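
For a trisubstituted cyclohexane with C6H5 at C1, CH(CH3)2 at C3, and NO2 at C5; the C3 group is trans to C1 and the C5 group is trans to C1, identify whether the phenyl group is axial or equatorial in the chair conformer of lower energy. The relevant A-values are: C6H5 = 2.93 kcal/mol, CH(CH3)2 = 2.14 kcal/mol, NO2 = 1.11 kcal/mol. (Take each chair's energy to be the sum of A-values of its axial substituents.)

axial

Chair I (phenyl axial, isopropyl equatorial, nitro equatorial): E = 2.93 kcal/mol.
Chair II (phenyl equatorial, isopropyl axial, nitro axial): E = 3.25 kcal/mol.
Chair I is the more stable (lower-energy) conformer, and in that chair the phenyl group is axial.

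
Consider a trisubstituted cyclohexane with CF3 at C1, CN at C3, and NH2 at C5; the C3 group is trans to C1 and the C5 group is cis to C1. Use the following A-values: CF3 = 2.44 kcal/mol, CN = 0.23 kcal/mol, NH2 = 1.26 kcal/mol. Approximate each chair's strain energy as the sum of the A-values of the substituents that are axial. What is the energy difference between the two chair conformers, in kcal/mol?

3.47 kcal/mol

Chair I (trifluoromethyl axial, cyano equatorial, amino axial): E = 3.70 kcal/mol.
Chair II (trifluoromethyl equatorial, cyano axial, amino equatorial): E = 0.23 kcal/mol.
ΔE = 3.70 − 0.23 = 3.47 kcal/mol; chair II is more stable.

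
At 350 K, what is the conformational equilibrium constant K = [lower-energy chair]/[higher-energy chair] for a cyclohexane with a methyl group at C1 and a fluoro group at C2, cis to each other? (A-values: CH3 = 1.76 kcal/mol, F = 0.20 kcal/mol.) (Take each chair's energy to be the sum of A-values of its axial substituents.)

C1 and C2 have opposite parity, so for the cis isomer the two substituents are one axial and one equatorial in each chair.
Chair I (methyl axial, fluoro equatorial): E = 1.76 kcal/mol; chair II (methyl equatorial, fluoro axial): E = 0.20 kcal/mol.
ΔG = 1.56 kcal/mol between the two chairs.
K = exp(ΔG/RT) with R = 1.987×10⁻³ kcal mol⁻¹ K⁻¹ and T = 350 K gives K ≈ 9.42.

K ≈ 9.42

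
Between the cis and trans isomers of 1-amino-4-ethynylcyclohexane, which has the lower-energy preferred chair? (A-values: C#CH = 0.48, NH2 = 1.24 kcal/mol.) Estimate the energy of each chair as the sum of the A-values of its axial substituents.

trans

At 1,4 positions (parity opposite): cis → (a,e or e,a); trans → (e,e or a,a).
Best chair for cis: E = 0.48 kcal/mol; best chair for trans: E = 0.00 kcal/mol.
The trans isomer is lower by 0.48 kcal/mol.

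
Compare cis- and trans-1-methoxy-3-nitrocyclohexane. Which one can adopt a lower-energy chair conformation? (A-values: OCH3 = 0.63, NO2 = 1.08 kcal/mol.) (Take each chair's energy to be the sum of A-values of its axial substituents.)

At 1,3 positions (parity same): cis → (e,e or a,a); trans → (a,e or e,a).
Best chair for cis: E = 0.00 kcal/mol; best chair for trans: E = 0.63 kcal/mol.
The cis isomer is lower by 0.63 kcal/mol.

cis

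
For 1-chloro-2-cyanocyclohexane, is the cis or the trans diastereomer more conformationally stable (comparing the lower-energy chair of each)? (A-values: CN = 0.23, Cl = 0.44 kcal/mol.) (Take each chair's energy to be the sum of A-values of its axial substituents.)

trans

At 1,2 positions (parity opposite): cis → (a,e or e,a); trans → (e,e or a,a).
Best chair for cis: E = 0.23 kcal/mol; best chair for trans: E = 0.00 kcal/mol.
The trans isomer is lower by 0.23 kcal/mol.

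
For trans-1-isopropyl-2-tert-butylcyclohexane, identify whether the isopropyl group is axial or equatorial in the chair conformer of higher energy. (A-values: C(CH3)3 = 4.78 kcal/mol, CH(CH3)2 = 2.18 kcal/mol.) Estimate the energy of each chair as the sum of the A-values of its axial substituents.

axial

C1 and C2 have opposite parity, so for the trans isomer the two substituents are e,e in one chair and a,a in the other.
Chair I (tert-butyl axial, isopropyl axial): E = 6.96 kcal/mol.
Chair II (tert-butyl equatorial, isopropyl equatorial): E = 0.00 kcal/mol.
Chair I is the less stable (higher-energy) conformer, and in that chair the isopropyl group is axial.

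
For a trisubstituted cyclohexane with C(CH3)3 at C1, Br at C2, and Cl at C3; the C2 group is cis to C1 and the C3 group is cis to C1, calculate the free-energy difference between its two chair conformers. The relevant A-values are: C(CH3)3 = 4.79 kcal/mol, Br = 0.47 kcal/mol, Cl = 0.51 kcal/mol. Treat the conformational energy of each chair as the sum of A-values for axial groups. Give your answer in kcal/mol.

4.83 kcal/mol

Chair I (tert-butyl axial, bromo equatorial, chloro axial): E = 5.30 kcal/mol.
Chair II (tert-butyl equatorial, bromo axial, chloro equatorial): E = 0.47 kcal/mol.
ΔE = 5.30 − 0.47 = 4.83 kcal/mol; chair II is more stable.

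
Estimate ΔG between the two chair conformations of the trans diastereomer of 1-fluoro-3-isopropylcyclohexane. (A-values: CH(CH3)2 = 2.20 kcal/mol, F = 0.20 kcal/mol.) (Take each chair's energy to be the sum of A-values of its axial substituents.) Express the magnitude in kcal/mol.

2.00 kcal/mol

C1 and C3 have the same parity, so for the trans isomer the two substituents are one axial and one equatorial in each chair.
Chair I (isopropyl axial, fluoro equatorial): E = 2.20 kcal/mol.
Chair II (isopropyl equatorial, fluoro axial): E = 0.20 kcal/mol.
ΔE = 2.20 − 0.20 = 2.00 kcal/mol; chair II is more stable.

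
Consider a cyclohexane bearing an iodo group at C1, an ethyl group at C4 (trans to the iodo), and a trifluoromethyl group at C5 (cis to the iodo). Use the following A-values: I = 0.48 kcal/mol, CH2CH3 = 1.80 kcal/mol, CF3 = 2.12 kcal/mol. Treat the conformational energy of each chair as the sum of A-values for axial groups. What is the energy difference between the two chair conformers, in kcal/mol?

4.40 kcal/mol

Chair I (iodo axial, ethyl axial, trifluoromethyl axial): E = 4.40 kcal/mol.
Chair II (iodo equatorial, ethyl equatorial, trifluoromethyl equatorial): E = 0.00 kcal/mol.
ΔE = 4.40 − 0.00 = 4.40 kcal/mol; chair II is more stable.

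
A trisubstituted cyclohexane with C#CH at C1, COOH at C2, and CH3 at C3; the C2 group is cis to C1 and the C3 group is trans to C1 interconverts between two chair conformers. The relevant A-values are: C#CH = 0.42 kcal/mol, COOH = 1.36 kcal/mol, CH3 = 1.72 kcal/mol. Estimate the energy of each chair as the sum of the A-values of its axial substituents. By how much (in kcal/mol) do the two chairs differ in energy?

2.66 kcal/mol

Chair I (ethynyl axial, carboxyl equatorial, methyl equatorial): E = 0.42 kcal/mol.
Chair II (ethynyl equatorial, carboxyl axial, methyl axial): E = 3.08 kcal/mol.
ΔE = 3.08 − 0.42 = 2.66 kcal/mol; chair I is more stable.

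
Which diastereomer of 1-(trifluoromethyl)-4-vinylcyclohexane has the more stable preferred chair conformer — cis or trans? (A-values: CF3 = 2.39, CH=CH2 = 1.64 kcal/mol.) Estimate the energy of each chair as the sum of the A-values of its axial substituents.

trans

At 1,4 positions (parity opposite): cis → (a,e or e,a); trans → (e,e or a,a).
Best chair for cis: E = 1.64 kcal/mol; best chair for trans: E = 0.00 kcal/mol.
The trans isomer is lower by 1.64 kcal/mol.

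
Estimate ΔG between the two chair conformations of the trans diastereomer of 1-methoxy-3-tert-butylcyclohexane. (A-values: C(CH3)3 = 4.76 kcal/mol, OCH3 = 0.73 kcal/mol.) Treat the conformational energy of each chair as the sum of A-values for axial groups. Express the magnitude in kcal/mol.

4.03 kcal/mol

C1 and C3 have the same parity, so for the trans isomer the two substituents are one axial and one equatorial in each chair.
Chair I (tert-butyl axial, methoxy equatorial): E = 4.76 kcal/mol.
Chair II (tert-butyl equatorial, methoxy axial): E = 0.73 kcal/mol.
ΔE = 4.76 − 0.73 = 4.03 kcal/mol; chair II is more stable.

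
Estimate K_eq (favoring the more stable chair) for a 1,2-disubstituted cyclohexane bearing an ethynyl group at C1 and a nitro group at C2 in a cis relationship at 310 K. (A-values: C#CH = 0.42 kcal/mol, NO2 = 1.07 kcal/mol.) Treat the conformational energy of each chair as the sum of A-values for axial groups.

C1 and C2 have opposite parity, so for the cis isomer the two substituents are one axial and one equatorial in each chair.
Chair I (ethynyl axial, nitro equatorial): E = 0.42 kcal/mol; chair II (ethynyl equatorial, nitro axial): E = 1.07 kcal/mol.
ΔG = 0.65 kcal/mol between the two chairs.
K = exp(ΔG/RT) with R = 1.987×10⁻³ kcal mol⁻¹ K⁻¹ and T = 310 K gives K ≈ 2.87.

K ≈ 2.87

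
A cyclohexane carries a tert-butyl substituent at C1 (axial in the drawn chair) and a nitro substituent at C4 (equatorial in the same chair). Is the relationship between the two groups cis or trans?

C1 and C4 have opposite parity, so their axial bonds point in opposite directions.
With opposite-parity carbons, two substituents on the same face are one axial and one equatorial; opposite faces give both axial or both equatorial.
Here the groups are axial/equatorial → same face → cis.

cis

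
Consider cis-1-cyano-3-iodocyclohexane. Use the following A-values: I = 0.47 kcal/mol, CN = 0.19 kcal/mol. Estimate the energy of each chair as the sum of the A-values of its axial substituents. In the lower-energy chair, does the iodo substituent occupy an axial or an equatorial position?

equatorial

C1 and C3 have the same parity, so for the cis isomer the two substituents are e,e in one chair and a,a in the other.
Chair I (iodo axial, cyano axial): E = 0.66 kcal/mol.
Chair II (iodo equatorial, cyano equatorial): E = 0.00 kcal/mol.
Chair II is the more stable (lower-energy) conformer, and in that chair the iodo group is equatorial.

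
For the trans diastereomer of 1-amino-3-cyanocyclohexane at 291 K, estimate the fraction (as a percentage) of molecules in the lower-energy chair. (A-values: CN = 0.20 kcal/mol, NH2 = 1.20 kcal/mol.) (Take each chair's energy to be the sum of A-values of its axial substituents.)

84.9%

C1 and C3 have the same parity, so for the trans isomer the two substituents are one axial and one equatorial in each chair.
Chair I (cyano axial, amino equatorial): E = 0.20 kcal/mol; chair II (cyano equatorial, amino axial): E = 1.20 kcal/mol.
ΔG = 1.00 kcal/mol between the two chairs.
K = exp(ΔG/RT) with R = 1.987×10⁻³ kcal mol⁻¹ K⁻¹ and T = 291 K gives K ≈ 5.64.
Fraction in the lower-energy chair = K/(K+1) = 84.9%.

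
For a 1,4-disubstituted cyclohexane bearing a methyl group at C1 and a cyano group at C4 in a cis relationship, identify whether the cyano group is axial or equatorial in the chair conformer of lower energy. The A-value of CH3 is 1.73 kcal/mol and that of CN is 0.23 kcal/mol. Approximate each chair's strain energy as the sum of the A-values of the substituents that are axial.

C1 and C4 have opposite parity, so for the cis isomer the two substituents are one axial and one equatorial in each chair.
Chair I (methyl axial, cyano equatorial): E = 1.73 kcal/mol.
Chair II (methyl equatorial, cyano axial): E = 0.23 kcal/mol.
Chair II is the more stable (lower-energy) conformer, and in that chair the cyano group is axial.

axial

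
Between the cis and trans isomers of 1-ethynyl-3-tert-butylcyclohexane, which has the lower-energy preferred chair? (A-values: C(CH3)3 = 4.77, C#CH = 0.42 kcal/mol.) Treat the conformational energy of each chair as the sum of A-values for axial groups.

At 1,3 positions (parity same): cis → (e,e or a,a); trans → (a,e or e,a).
Best chair for cis: E = 0.00 kcal/mol; best chair for trans: E = 0.42 kcal/mol.
The cis isomer is lower by 0.42 kcal/mol.

cis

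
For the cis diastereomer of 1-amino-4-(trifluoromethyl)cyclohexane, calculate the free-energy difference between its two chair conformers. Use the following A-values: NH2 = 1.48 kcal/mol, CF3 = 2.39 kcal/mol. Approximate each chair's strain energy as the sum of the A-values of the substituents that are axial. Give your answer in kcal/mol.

C1 and C4 have opposite parity, so for the cis isomer the two substituents are one axial and one equatorial in each chair.
Chair I (amino axial, trifluoromethyl equatorial): E = 1.48 kcal/mol.
Chair II (amino equatorial, trifluoromethyl axial): E = 2.39 kcal/mol.
ΔE = 2.39 − 1.48 = 0.91 kcal/mol; chair I is more stable.

0.91 kcal/mol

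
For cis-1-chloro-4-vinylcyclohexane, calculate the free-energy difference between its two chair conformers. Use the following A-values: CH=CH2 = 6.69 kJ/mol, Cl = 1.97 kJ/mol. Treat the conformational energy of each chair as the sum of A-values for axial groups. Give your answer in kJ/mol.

C1 and C4 have opposite parity, so for the cis isomer the two substituents are one axial and one equatorial in each chair.
Chair I (vinyl axial, chloro equatorial): E = 6.69 kJ/mol.
Chair II (vinyl equatorial, chloro axial): E = 1.97 kJ/mol.
ΔE = 6.69 − 1.97 = 4.72 kJ/mol; chair II is more stable.

4.72 kJ/mol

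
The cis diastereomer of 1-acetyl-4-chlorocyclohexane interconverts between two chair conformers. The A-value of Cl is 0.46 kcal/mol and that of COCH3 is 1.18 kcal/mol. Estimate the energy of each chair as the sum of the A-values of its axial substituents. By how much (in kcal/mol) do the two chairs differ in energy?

C1 and C4 have opposite parity, so for the cis isomer the two substituents are one axial and one equatorial in each chair.
Chair I (chloro axial, acetyl equatorial): E = 0.46 kcal/mol.
Chair II (chloro equatorial, acetyl axial): E = 1.18 kcal/mol.
ΔE = 1.18 − 0.46 = 0.72 kcal/mol; chair I is more stable.

0.72 kcal/mol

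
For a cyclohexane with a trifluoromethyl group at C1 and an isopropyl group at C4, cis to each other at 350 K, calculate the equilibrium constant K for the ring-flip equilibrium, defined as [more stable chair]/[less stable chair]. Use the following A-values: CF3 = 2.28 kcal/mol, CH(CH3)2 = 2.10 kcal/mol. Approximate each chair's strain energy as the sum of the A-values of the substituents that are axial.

K ≈ 1.30

C1 and C4 have opposite parity, so for the cis isomer the two substituents are one axial and one equatorial in each chair.
Chair I (trifluoromethyl axial, isopropyl equatorial): E = 2.28 kcal/mol; chair II (trifluoromethyl equatorial, isopropyl axial): E = 2.10 kcal/mol.
ΔG = 0.18 kcal/mol between the two chairs.
K = exp(ΔG/RT) with R = 1.987×10⁻³ kcal mol⁻¹ K⁻¹ and T = 350 K gives K ≈ 1.3.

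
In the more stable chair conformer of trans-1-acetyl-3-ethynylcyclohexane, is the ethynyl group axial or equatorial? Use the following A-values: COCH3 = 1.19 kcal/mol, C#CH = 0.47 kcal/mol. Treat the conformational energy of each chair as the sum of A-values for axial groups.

axial

C1 and C3 have the same parity, so for the trans isomer the two substituents are one axial and one equatorial in each chair.
Chair I (acetyl axial, ethynyl equatorial): E = 1.19 kcal/mol.
Chair II (acetyl equatorial, ethynyl axial): E = 0.47 kcal/mol.
Chair II is the more stable (lower-energy) conformer, and in that chair the ethynyl group is axial.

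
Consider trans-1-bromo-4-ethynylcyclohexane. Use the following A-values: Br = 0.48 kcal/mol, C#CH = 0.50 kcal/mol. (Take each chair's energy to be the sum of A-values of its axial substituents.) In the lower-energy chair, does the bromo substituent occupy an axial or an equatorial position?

equatorial

C1 and C4 have opposite parity, so for the trans isomer the two substituents are e,e in one chair and a,a in the other.
Chair I (bromo axial, ethynyl axial): E = 0.98 kcal/mol.
Chair II (bromo equatorial, ethynyl equatorial): E = 0.00 kcal/mol.
Chair II is the more stable (lower-energy) conformer, and in that chair the bromo group is equatorial.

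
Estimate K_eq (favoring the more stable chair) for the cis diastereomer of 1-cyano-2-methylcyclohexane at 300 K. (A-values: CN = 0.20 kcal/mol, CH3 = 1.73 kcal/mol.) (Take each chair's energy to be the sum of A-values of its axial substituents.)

C1 and C2 have opposite parity, so for the cis isomer the two substituents are one axial and one equatorial in each chair.
Chair I (cyano axial, methyl equatorial): E = 0.20 kcal/mol; chair II (cyano equatorial, methyl axial): E = 1.73 kcal/mol.
ΔG = 1.53 kcal/mol between the two chairs.
K = exp(ΔG/RT) with R = 1.987×10⁻³ kcal mol⁻¹ K⁻¹ and T = 300 K gives K ≈ 13.

K ≈ 13.0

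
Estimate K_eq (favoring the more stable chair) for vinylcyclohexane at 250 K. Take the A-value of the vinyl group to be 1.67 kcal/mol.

K ≈ 28.8

One chair has the vinyl group axial (E = 1.67 kcal/mol) and the other has it equatorial (E = 0).
ΔG = 1.67 kcal/mol between the two chairs.
K = exp(ΔG/RT) with R = 1.987×10⁻³ kcal mol⁻¹ K⁻¹ and T = 250 K gives K ≈ 28.8.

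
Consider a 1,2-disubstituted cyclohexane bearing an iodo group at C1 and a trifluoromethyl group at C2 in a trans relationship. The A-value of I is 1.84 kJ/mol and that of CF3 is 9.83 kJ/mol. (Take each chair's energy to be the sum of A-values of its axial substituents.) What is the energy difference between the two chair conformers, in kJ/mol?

11.67 kJ/mol

C1 and C2 have opposite parity, so for the trans isomer the two substituents are e,e in one chair and a,a in the other.
Chair I (iodo axial, trifluoromethyl axial): E = 11.67 kJ/mol.
Chair II (iodo equatorial, trifluoromethyl equatorial): E = 0.00 kJ/mol.
ΔE = 11.67 − 0.00 = 11.67 kJ/mol; chair II is more stable.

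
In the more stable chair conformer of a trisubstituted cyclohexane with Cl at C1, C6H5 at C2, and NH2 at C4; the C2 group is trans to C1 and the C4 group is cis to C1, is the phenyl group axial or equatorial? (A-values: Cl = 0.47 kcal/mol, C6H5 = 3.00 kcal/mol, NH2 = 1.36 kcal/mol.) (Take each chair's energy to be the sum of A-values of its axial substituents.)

Chair I (chloro axial, phenyl axial, amino equatorial): E = 3.47 kcal/mol.
Chair II (chloro equatorial, phenyl equatorial, amino axial): E = 1.36 kcal/mol.
Chair II is the more stable (lower-energy) conformer, and in that chair the phenyl group is equatorial.

equatorial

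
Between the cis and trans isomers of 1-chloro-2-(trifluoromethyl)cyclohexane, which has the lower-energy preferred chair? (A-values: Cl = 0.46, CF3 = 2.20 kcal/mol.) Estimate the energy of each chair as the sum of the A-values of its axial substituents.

trans

At 1,2 positions (parity opposite): cis → (a,e or e,a); trans → (e,e or a,a).
Best chair for cis: E = 0.46 kcal/mol; best chair for trans: E = 0.00 kcal/mol.
The trans isomer is lower by 0.46 kcal/mol.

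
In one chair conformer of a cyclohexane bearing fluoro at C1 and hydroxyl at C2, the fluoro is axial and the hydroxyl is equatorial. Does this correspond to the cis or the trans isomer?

cis

C1 and C2 have opposite parity, so their axial bonds point in opposite directions.
With opposite-parity carbons, two substituents on the same face are one axial and one equatorial; opposite faces give both axial or both equatorial.
Here the groups are axial/equatorial → same face → cis.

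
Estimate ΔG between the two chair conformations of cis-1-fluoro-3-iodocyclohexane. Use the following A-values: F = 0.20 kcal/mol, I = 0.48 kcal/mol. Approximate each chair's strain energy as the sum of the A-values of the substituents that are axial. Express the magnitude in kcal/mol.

0.68 kcal/mol

C1 and C3 have the same parity, so for the cis isomer the two substituents are e,e in one chair and a,a in the other.
Chair I (fluoro axial, iodo axial): E = 0.68 kcal/mol.
Chair II (fluoro equatorial, iodo equatorial): E = 0.00 kcal/mol.
ΔE = 0.68 − 0.00 = 0.68 kcal/mol; chair II is more stable.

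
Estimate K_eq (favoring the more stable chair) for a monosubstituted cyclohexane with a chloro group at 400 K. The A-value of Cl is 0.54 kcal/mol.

One chair has the chloro group axial (E = 0.54 kcal/mol) and the other has it equatorial (E = 0).
ΔG = 0.54 kcal/mol between the two chairs.
K = exp(ΔG/RT) with R = 1.987×10⁻³ kcal mol⁻¹ K⁻¹ and T = 400 K gives K ≈ 1.97.

K ≈ 1.97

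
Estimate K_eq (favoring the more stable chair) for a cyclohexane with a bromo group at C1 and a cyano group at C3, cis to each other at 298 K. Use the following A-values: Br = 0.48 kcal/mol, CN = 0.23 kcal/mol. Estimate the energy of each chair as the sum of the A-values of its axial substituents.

C1 and C3 have the same parity, so for the cis isomer the two substituents are e,e in one chair and a,a in the other.
Chair I (bromo axial, cyano axial): E = 0.71 kcal/mol; chair II (bromo equatorial, cyano equatorial): E = 0.00 kcal/mol.
ΔG = 0.71 kcal/mol between the two chairs.
K = exp(ΔG/RT) with R = 1.987×10⁻³ kcal mol⁻¹ K⁻¹ and T = 298 K gives K ≈ 3.32.

K ≈ 3.32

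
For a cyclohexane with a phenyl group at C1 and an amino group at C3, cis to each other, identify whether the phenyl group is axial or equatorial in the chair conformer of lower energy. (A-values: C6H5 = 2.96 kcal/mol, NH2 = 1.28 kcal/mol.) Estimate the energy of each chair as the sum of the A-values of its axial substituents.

equatorial

C1 and C3 have the same parity, so for the cis isomer the two substituents are e,e in one chair and a,a in the other.
Chair I (phenyl axial, amino axial): E = 4.24 kcal/mol.
Chair II (phenyl equatorial, amino equatorial): E = 0.00 kcal/mol.
Chair II is the more stable (lower-energy) conformer, and in that chair the phenyl group is equatorial.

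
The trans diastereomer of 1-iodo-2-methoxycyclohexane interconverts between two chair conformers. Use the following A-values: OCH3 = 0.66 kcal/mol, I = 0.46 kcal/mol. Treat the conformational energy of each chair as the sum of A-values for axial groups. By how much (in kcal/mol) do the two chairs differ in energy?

1.12 kcal/mol

C1 and C2 have opposite parity, so for the trans isomer the two substituents are e,e in one chair and a,a in the other.
Chair I (methoxy axial, iodo axial): E = 1.12 kcal/mol.
Chair II (methoxy equatorial, iodo equatorial): E = 0.00 kcal/mol.
ΔE = 1.12 − 0.00 = 1.12 kcal/mol; chair II is more stable.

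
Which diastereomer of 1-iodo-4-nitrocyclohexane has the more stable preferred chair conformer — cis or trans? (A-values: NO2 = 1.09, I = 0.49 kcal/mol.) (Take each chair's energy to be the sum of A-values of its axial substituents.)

At 1,4 positions (parity opposite): cis → (a,e or e,a); trans → (e,e or a,a).
Best chair for cis: E = 0.49 kcal/mol; best chair for trans: E = 0.00 kcal/mol.
The trans isomer is lower by 0.49 kcal/mol.

trans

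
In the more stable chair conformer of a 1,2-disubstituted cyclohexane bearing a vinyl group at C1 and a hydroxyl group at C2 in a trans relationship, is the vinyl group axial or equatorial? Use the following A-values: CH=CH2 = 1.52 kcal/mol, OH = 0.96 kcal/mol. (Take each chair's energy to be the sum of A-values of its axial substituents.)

equatorial

C1 and C2 have opposite parity, so for the trans isomer the two substituents are e,e in one chair and a,a in the other.
Chair I (vinyl axial, hydroxyl axial): E = 2.48 kcal/mol.
Chair II (vinyl equatorial, hydroxyl equatorial): E = 0.00 kcal/mol.
Chair II is the more stable (lower-energy) conformer, and in that chair the vinyl group is equatorial.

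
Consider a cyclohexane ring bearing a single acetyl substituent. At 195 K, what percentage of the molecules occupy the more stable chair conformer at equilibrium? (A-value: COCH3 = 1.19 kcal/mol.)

95.6%

One chair has the acetyl group axial (E = 1.19 kcal/mol) and the other has it equatorial (E = 0).
ΔG = 1.19 kcal/mol between the two chairs.
K = exp(ΔG/RT) with R = 1.987×10⁻³ kcal mol⁻¹ K⁻¹ and T = 195 K gives K ≈ 21.6.
Fraction in the lower-energy chair = K/(K+1) = 95.6%.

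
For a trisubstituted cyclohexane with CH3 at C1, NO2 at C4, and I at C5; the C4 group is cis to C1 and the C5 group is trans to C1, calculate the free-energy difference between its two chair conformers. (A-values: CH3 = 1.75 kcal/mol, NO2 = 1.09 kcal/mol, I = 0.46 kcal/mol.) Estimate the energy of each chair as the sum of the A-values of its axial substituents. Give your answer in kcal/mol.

0.20 kcal/mol

Chair I (methyl axial, nitro equatorial, iodo equatorial): E = 1.75 kcal/mol.
Chair II (methyl equatorial, nitro axial, iodo axial): E = 1.55 kcal/mol.
ΔE = 1.75 − 1.55 = 0.20 kcal/mol; chair II is more stable.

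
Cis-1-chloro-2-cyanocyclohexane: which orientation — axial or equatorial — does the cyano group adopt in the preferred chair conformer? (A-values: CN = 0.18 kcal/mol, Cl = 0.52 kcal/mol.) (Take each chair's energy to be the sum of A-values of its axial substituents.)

C1 and C2 have opposite parity, so for the cis isomer the two substituents are one axial and one equatorial in each chair.
Chair I (cyano axial, chloro equatorial): E = 0.18 kcal/mol.
Chair II (cyano equatorial, chloro axial): E = 0.52 kcal/mol.
Chair I is the more stable (lower-energy) conformer, and in that chair the cyano group is axial.

axial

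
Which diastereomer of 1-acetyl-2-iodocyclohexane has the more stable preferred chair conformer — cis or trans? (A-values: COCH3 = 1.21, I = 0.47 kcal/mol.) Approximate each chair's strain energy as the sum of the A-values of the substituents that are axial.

trans

At 1,2 positions (parity opposite): cis → (a,e or e,a); trans → (e,e or a,a).
Best chair for cis: E = 0.47 kcal/mol; best chair for trans: E = 0.00 kcal/mol.
The trans isomer is lower by 0.47 kcal/mol.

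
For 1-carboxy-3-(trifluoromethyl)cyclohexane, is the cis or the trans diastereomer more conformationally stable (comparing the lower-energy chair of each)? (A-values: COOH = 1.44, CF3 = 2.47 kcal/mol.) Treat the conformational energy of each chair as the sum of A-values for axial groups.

cis

At 1,3 positions (parity same): cis → (e,e or a,a); trans → (a,e or e,a).
Best chair for cis: E = 0.00 kcal/mol; best chair for trans: E = 1.44 kcal/mol.
The cis isomer is lower by 1.44 kcal/mol.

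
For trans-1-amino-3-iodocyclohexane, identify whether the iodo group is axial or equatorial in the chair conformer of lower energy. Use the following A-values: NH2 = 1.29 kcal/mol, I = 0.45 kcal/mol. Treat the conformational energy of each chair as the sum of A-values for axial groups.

C1 and C3 have the same parity, so for the trans isomer the two substituents are one axial and one equatorial in each chair.
Chair I (amino axial, iodo equatorial): E = 1.29 kcal/mol.
Chair II (amino equatorial, iodo axial): E = 0.45 kcal/mol.
Chair II is the more stable (lower-energy) conformer, and in that chair the iodo group is axial.

axial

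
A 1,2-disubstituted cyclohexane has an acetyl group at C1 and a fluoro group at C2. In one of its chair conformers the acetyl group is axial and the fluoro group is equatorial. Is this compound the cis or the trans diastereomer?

C1 and C2 have opposite parity, so their axial bonds point in opposite directions.
With opposite-parity carbons, two substituents on the same face are one axial and one equatorial; opposite faces give both axial or both equatorial.
Here the groups are axial/equatorial → same face → cis.

cis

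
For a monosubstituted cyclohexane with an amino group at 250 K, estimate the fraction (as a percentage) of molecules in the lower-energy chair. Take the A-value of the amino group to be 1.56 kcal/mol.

95.9%

One chair has the amino group axial (E = 1.56 kcal/mol) and the other has it equatorial (E = 0).
ΔG = 1.56 kcal/mol between the two chairs.
K = exp(ΔG/RT) with R = 1.987×10⁻³ kcal mol⁻¹ K⁻¹ and T = 250 K gives K ≈ 23.1.
Fraction in the lower-energy chair = K/(K+1) = 95.9%.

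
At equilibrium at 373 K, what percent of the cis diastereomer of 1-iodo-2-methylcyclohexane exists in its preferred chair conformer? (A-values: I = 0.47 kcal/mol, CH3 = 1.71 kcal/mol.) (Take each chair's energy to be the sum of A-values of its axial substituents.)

C1 and C2 have opposite parity, so for the cis isomer the two substituents are one axial and one equatorial in each chair.
Chair I (iodo axial, methyl equatorial): E = 0.47 kcal/mol; chair II (iodo equatorial, methyl axial): E = 1.71 kcal/mol.
ΔG = 1.24 kcal/mol between the two chairs.
K = exp(ΔG/RT) with R = 1.987×10⁻³ kcal mol⁻¹ K⁻¹ and T = 373 K gives K ≈ 5.33.
Fraction in the lower-energy chair = K/(K+1) = 84.2%.

84.2%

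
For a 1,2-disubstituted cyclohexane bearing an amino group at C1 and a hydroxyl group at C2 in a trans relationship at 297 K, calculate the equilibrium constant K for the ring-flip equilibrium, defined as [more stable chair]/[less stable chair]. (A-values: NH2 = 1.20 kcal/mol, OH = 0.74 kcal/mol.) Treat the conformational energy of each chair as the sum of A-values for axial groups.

K ≈ 26.8

C1 and C2 have opposite parity, so for the trans isomer the two substituents are e,e in one chair and a,a in the other.
Chair I (amino axial, hydroxyl axial): E = 1.94 kcal/mol; chair II (amino equatorial, hydroxyl equatorial): E = 0.00 kcal/mol.
ΔG = 1.94 kcal/mol between the two chairs.
K = exp(ΔG/RT) with R = 1.987×10⁻³ kcal mol⁻¹ K⁻¹ and T = 297 K gives K ≈ 26.8.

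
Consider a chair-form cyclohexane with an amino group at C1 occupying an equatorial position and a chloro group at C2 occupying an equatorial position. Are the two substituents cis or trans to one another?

trans

C1 and C2 have opposite parity, so their axial bonds point in opposite directions.
With opposite-parity carbons, two substituents on the same face are one axial and one equatorial; opposite faces give both axial or both equatorial.
Here the groups are equatorial/equatorial → opposite face → trans.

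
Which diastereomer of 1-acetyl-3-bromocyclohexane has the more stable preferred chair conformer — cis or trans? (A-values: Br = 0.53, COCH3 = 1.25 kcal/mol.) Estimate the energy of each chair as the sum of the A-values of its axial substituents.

cis

At 1,3 positions (parity same): cis → (e,e or a,a); trans → (a,e or e,a).
Best chair for cis: E = 0.00 kcal/mol; best chair for trans: E = 0.53 kcal/mol.
The cis isomer is lower by 0.53 kcal/mol.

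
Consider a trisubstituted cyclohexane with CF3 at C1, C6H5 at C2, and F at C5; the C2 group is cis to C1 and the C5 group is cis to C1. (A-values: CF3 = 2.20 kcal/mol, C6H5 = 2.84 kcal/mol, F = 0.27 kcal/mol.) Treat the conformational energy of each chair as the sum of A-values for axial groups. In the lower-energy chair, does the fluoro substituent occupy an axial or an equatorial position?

Chair I (trifluoromethyl axial, phenyl equatorial, fluoro axial): E = 2.47 kcal/mol.
Chair II (trifluoromethyl equatorial, phenyl axial, fluoro equatorial): E = 2.84 kcal/mol.
Chair I is the more stable (lower-energy) conformer, and in that chair the fluoro group is axial.

axial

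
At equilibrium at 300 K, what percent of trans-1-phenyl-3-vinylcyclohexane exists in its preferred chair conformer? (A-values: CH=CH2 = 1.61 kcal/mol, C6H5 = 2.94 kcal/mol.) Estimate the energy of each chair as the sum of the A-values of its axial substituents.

90.3%

C1 and C3 have the same parity, so for the trans isomer the two substituents are one axial and one equatorial in each chair.
Chair I (vinyl axial, phenyl equatorial): E = 1.61 kcal/mol; chair II (vinyl equatorial, phenyl axial): E = 2.94 kcal/mol.
ΔG = 1.33 kcal/mol between the two chairs.
K = exp(ΔG/RT) with R = 1.987×10⁻³ kcal mol⁻¹ K⁻¹ and T = 300 K gives K ≈ 9.31.
Fraction in the lower-energy chair = K/(K+1) = 90.3%.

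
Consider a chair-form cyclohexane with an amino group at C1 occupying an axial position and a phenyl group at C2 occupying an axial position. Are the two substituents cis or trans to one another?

C1 and C2 have opposite parity, so their axial bonds point in opposite directions.
With opposite-parity carbons, two substituents on the same face are one axial and one equatorial; opposite faces give both axial or both equatorial.
Here the groups are axial/axial → opposite face → trans.

trans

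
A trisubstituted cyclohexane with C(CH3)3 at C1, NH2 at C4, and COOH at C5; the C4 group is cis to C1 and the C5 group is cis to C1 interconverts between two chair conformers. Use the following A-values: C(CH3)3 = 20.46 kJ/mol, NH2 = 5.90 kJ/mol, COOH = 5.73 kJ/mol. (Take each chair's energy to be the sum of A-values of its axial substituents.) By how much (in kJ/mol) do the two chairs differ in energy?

Chair I (tert-butyl axial, amino equatorial, carboxyl axial): E = 26.19 kJ/mol.
Chair II (tert-butyl equatorial, amino axial, carboxyl equatorial): E = 5.90 kJ/mol.
ΔE = 26.19 − 5.90 = 20.29 kJ/mol; chair II is more stable.

20.29 kJ/mol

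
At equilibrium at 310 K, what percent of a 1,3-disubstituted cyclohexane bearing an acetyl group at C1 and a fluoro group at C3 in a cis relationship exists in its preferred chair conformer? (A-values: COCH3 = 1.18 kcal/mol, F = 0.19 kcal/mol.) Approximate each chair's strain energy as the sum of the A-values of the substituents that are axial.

90.2%

C1 and C3 have the same parity, so for the cis isomer the two substituents are e,e in one chair and a,a in the other.
Chair I (acetyl axial, fluoro axial): E = 1.37 kcal/mol; chair II (acetyl equatorial, fluoro equatorial): E = 0.00 kcal/mol.
ΔG = 1.37 kcal/mol between the two chairs.
K = exp(ΔG/RT) with R = 1.987×10⁻³ kcal mol⁻¹ K⁻¹ and T = 310 K gives K ≈ 9.25.
Fraction in the lower-energy chair = K/(K+1) = 90.2%.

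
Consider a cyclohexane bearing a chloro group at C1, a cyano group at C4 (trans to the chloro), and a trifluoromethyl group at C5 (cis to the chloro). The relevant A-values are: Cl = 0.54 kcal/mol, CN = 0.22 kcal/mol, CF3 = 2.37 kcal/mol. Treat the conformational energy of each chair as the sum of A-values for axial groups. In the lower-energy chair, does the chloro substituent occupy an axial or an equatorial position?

equatorial

Chair I (chloro axial, cyano axial, trifluoromethyl axial): E = 3.13 kcal/mol.
Chair II (chloro equatorial, cyano equatorial, trifluoromethyl equatorial): E = 0.00 kcal/mol.
Chair II is the more stable (lower-energy) conformer, and in that chair the chloro group is equatorial.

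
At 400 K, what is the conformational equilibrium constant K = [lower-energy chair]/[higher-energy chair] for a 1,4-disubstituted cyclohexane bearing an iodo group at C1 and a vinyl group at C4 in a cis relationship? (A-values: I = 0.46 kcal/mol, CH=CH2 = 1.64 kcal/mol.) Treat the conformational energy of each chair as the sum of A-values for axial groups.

C1 and C4 have opposite parity, so for the cis isomer the two substituents are one axial and one equatorial in each chair.
Chair I (iodo axial, vinyl equatorial): E = 0.46 kcal/mol; chair II (iodo equatorial, vinyl axial): E = 1.64 kcal/mol.
ΔG = 1.18 kcal/mol between the two chairs.
K = exp(ΔG/RT) with R = 1.987×10⁻³ kcal mol⁻¹ K⁻¹ and T = 400 K gives K ≈ 4.41.

K ≈ 4.41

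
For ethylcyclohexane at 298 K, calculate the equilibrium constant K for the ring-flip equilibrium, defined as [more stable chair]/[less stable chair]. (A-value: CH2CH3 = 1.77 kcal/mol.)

K ≈ 19.9

One chair has the ethyl group axial (E = 1.77 kcal/mol) and the other has it equatorial (E = 0).
ΔG = 1.77 kcal/mol between the two chairs.
K = exp(ΔG/RT) with R = 1.987×10⁻³ kcal mol⁻¹ K⁻¹ and T = 298 K gives K ≈ 19.9.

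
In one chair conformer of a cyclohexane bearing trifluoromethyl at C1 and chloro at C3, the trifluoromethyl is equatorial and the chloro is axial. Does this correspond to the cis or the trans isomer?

trans

C1 and C3 have the same parity, so their axial bonds point in the same direction.
With same-parity carbons, two substituents on the same face are both axial or both equatorial; opposite faces give one of each.
Here the groups are equatorial/axial → opposite face → trans.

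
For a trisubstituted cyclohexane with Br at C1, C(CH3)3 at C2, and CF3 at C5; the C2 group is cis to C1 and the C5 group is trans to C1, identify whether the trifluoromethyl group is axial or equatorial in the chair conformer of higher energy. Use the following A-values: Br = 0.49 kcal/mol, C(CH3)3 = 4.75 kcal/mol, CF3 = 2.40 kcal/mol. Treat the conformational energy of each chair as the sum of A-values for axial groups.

axial

Chair I (bromo axial, tert-butyl equatorial, trifluoromethyl equatorial): E = 0.49 kcal/mol.
Chair II (bromo equatorial, tert-butyl axial, trifluoromethyl axial): E = 7.15 kcal/mol.
Chair II is the less stable (higher-energy) conformer, and in that chair the trifluoromethyl group is axial.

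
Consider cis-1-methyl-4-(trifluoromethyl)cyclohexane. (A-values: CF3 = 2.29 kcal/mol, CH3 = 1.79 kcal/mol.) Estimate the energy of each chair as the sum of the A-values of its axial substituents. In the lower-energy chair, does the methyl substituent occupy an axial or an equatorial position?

C1 and C4 have opposite parity, so for the cis isomer the two substituents are one axial and one equatorial in each chair.
Chair I (trifluoromethyl axial, methyl equatorial): E = 2.29 kcal/mol.
Chair II (trifluoromethyl equatorial, methyl axial): E = 1.79 kcal/mol.
Chair II is the more stable (lower-energy) conformer, and in that chair the methyl group is axial.

axial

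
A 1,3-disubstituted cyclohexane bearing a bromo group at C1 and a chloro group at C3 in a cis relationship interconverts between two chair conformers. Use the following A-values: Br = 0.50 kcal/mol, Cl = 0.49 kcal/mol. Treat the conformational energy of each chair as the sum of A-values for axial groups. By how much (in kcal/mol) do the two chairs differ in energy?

C1 and C3 have the same parity, so for the cis isomer the two substituents are e,e in one chair and a,a in the other.
Chair I (bromo axial, chloro axial): E = 0.99 kcal/mol.
Chair II (bromo equatorial, chloro equatorial): E = 0.00 kcal/mol.
ΔE = 0.99 − 0.00 = 0.99 kcal/mol; chair II is more stable.

0.99 kcal/mol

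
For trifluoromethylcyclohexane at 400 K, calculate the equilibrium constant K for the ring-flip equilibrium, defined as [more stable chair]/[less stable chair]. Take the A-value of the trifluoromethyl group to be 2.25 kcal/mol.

One chair has the trifluoromethyl group axial (E = 2.25 kcal/mol) and the other has it equatorial (E = 0).
ΔG = 2.25 kcal/mol between the two chairs.
K = exp(ΔG/RT) with R = 1.987×10⁻³ kcal mol⁻¹ K⁻¹ and T = 400 K gives K ≈ 17.

K ≈ 17.0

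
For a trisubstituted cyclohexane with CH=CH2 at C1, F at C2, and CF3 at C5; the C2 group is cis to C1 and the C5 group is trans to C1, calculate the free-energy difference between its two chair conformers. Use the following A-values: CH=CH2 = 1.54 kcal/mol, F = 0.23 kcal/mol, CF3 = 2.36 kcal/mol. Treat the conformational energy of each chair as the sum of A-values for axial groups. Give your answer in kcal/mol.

1.05 kcal/mol

Chair I (vinyl axial, fluoro equatorial, trifluoromethyl equatorial): E = 1.54 kcal/mol.
Chair II (vinyl equatorial, fluoro axial, trifluoromethyl axial): E = 2.59 kcal/mol.
ΔE = 2.59 − 1.54 = 1.05 kcal/mol; chair I is more stable.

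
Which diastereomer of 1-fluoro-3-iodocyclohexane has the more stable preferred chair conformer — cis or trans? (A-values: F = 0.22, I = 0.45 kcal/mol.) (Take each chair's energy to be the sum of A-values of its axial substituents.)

At 1,3 positions (parity same): cis → (e,e or a,a); trans → (a,e or e,a).
Best chair for cis: E = 0.00 kcal/mol; best chair for trans: E = 0.22 kcal/mol.
The cis isomer is lower by 0.22 kcal/mol.

cis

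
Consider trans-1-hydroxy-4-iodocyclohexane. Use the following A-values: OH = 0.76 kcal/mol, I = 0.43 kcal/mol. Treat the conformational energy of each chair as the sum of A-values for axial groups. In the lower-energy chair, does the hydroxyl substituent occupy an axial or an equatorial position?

C1 and C4 have opposite parity, so for the trans isomer the two substituents are e,e in one chair and a,a in the other.
Chair I (hydroxyl axial, iodo axial): E = 1.19 kcal/mol.
Chair II (hydroxyl equatorial, iodo equatorial): E = 0.00 kcal/mol.
Chair II is the more stable (lower-energy) conformer, and in that chair the hydroxyl group is equatorial.

equatorial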